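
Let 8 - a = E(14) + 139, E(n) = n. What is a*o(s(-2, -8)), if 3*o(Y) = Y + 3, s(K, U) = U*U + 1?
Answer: -9860/3 ≈ -3286.7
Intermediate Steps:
s(K, U) = 1 + U² (s(K, U) = U² + 1 = 1 + U²)
o(Y) = 1 + Y/3 (o(Y) = (Y + 3)/3 = (3 + Y)/3 = 1 + Y/3)
a = -145 (a = 8 - (14 + 139) = 8 - 1*153 = 8 - 153 = -145)
a*o(s(-2, -8)) = -145*(1 + (1 + (-8)²)/3) = -145*(1 + (1 + 64)/3) = -145*(1 + (⅓)*65) = -145*(1 + 65/3) = -145*68/3 = -9860/3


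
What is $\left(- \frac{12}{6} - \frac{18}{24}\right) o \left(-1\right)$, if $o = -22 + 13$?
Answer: $- \frac{99}{4} \approx -24.75$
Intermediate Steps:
$o = -9$
$\left(- \frac{12}{6} - \frac{18}{24}\right) o \left(-1\right) = \left(- \frac{12}{6} - \frac{18}{24}\right) \left(-9\right) \left(-1\right) = \left(\left(-12\right) \frac{1}{6} - \frac{3}{4}\right) \left(-9\right) \left(-1\right) = \left(-2 - \frac{3}{4}\right) \left(-9\right) \left(-1\right) = \left(- \frac{11}{4}\right) \left(-9\right) \left(-1\right) = \frac{99}{4} \left(-1\right) = - \frac{99}{4}$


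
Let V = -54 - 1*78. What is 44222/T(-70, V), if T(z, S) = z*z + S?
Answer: 22111/2384 ≈ 9.2747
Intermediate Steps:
V = -132 (V = -54 - 78 = -132)
T(z, S) = S + z**2 (T(z, S) = z**2 + S = S + z**2)
44222/T(-70, V) = 44222/(-132 + (-70)**2) = 44222/(-132 + 4900) = 44222/4768 = 44222*(1/4768) = 22111/2384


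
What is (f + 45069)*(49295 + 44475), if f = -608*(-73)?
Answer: 8388007810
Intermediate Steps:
f = 44384
(f + 45069)*(49295 + 44475) = (44384 + 45069)*(49295 + 44475) = 89453*93770 = 8388007810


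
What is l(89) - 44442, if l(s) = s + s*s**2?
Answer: 660616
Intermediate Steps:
l(s) = s + s**3
l(89) - 44442 = (89 + 89**3) - 44442 = (89 + 704969) - 44442 = 705058 - 44442 = 660616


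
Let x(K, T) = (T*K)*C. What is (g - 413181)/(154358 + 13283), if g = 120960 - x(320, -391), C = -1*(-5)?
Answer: 333379/167641 ≈ 1.9886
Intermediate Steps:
C = 5
x(K, T) = 5*K*T (x(K, T) = (T*K)*5 = (K*T)*5 = 5*K*T)
g = 746560 (g = 120960 - 5*320*(-391) = 120960 - 1*(-625600) = 120960 + 625600 = 746560)
(g - 413181)/(154358 + 13283) = (746560 - 413181)/(154358 + 13283) = 333379/167641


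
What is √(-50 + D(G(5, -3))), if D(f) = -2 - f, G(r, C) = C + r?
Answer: 3*I*√6 ≈ 7.3485*I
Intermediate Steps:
√(-50 + D(G(5, -3))) = √(-50 + (-2 - (-3 + 5))) = √(-50 + (-2 - 1*2)) = √(-50 + (-2 - 2)) = √(-50 - 4) = √(-54) = 3*I*√6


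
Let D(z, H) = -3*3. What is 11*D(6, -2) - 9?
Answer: -108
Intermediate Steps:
D(z, H) = -9
11*D(6, -2) - 9 = 11*(-9) - 9 = -99 - 9 = -108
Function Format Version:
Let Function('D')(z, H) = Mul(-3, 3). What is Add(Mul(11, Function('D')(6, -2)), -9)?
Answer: -108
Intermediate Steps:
Function('D')(z, H) = -9
Add(Mul(11, Function('D')(6, -2)), -9) = Add(Mul(11, -9), -9) = Add(-99, -9) = -108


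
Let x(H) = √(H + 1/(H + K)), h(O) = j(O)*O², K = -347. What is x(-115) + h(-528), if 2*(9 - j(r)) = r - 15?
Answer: 78198912 + I*√24546522/462 ≈ 7.8199e+7 + 10.724*I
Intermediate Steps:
j(r) = 33/2 - r/2 (j(r) = 9 - (r - 15)/2 = 9 - (-15 + r)/2 = 9 + (15/2 - r/2) = 33/2 - r/2)
h(O) = O²*(33/2 - O/2) (h(O) = (33/2 - O/2)*O² = O²*(33/2 - O/2))
x(H) = √(H + 1/(-347 + H)) (x(H) = √(H + 1/(H - 347)) = √(H + 1/(-347 + H)))
x(-115) + h(-528) = √((1 - 115*(-347 - 115))/(-347 - 115)) + (½)*(-528)²*(33 - 1*(-528)) = √((1 - 115*(-462))/(-462)) + (½)*278784*(33 + 528) = √(-(1 + 53130)/462) + (½)*278784*561 = √(-1/462*53131) + 78198912 = √(-53131/462) + 78198912 = I*√24546522/462 + 78198912 = 78198912 + I*√24546522/462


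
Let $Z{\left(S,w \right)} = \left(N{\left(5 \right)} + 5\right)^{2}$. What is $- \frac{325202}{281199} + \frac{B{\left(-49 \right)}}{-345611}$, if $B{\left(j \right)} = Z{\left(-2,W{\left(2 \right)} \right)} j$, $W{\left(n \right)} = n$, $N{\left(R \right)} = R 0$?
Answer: $- \frac{16006988521}{13883638227} \approx -1.1529$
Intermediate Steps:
$N{\left(R \right)} = 0$
$Z{\left(S,w \right)} = 25$ ($Z{\left(S,w \right)} = \left(0 + 5\right)^{2} = 5^{2} = 25$)
$B{\left(j \right)} = 25 j$
$- \frac{325202}{281199} + \frac{B{\left(-49 \right)}}{-345611} = - \frac{325202}{281199} + \frac{25 \left(-49\right)}{-345611} = \left(-325202\right) \frac{1}{281199} - - \frac{175}{49373} = - \frac{325202}{281199} + \frac{175}{49373} = - \frac{16006988521}{13883638227}$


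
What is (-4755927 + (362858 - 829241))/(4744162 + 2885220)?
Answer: -2611155/3814691 ≈ -0.68450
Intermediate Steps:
(-4755927 + (362858 - 829241))/(4744162 + 2885220) = (-4755927 - 466383)/7629382 = -5222310*1/7629382 = -2611155/3814691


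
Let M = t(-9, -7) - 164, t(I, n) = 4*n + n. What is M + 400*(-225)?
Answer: -90199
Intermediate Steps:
t(I, n) = 5*n
M = -199 (M = 5*(-7) - 164 = -35 - 164 = -199)
M + 400*(-225) = -199 + 400*(-225) = -199 - 90000 = -90199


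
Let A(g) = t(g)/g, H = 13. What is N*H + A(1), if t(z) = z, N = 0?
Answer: 1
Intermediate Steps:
A(g) = 1 (A(g) = g/g = 1)
N*H + A(1) = 0*13 + 1 = 0 + 1 = 1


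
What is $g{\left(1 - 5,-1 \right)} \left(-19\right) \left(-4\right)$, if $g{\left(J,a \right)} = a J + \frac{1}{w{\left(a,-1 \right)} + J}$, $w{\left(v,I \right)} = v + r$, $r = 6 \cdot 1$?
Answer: $380$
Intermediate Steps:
$r = 6$
$w{\left(v,I \right)} = 6 + v$ ($w{\left(v,I \right)} = v + 6 = 6 + v$)
$g{\left(J,a \right)} = \frac{1}{6 + J + a} + J a$ ($g{\left(J,a \right)} = a J + \frac{1}{\left(6 + a\right) + J} = J a + \frac{1}{6 + J + a} = \frac{1}{6 + J + a} + J a$)
$g{\left(1 - 5,-1 \right)} \left(-19\right) \left(-4\right) = \frac{1 - \left(1 - 5\right)^{2} + \left(1 - 5\right) \left(-1\right) \left(6 - 1\right)}{6 + \left(1 - 5\right) - 1} \left(-19\right) \left(-4\right) = \frac{1 - \left(1 - 5\right)^{2} + \left(1 - 5\right) \left(-1\right) 5}{6 + \left(1 - 5\right) - 1} \left(-19\right) \left(-4\right) = \frac{1 - \left(-4\right)^{2} - \left(-4\right) 5}{6 - 4 - 1} \left(-19\right) \left(-4\right) = \frac{1 - 16 + 20}{1} \left(-19\right) \left(-4\right) = 1 \left(1 - 16 + 20\right) \left(-19\right) \left(-4\right) = 1 \cdot 5 \left(-19\right) \left(-4\right) = 5 \left(-19\right) \left(-4\right) = \left(-95\right) \left(-4\right) = 380$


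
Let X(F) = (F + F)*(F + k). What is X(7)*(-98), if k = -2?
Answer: -6860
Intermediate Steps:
X(F) = 2*F*(-2 + F) (X(F) = (F + F)*(F - 2) = (2*F)*(-2 + F) = 2*F*(-2 + F))
X(7)*(-98) = (2*7*(-2 + 7))*(-98) = (2*7*5)*(-98) = 70*(-98) = -6860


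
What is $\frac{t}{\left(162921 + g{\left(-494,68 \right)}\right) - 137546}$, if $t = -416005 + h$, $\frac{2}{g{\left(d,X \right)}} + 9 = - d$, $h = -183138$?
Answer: $- \frac{290584355}{12306877} \approx -23.612$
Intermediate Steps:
$g{\left(d,X \right)} = \frac{2}{-9 - d}$
$t = -599143$ ($t = -416005 - 183138 = -599143$)
$\frac{t}{\left(162921 + g{\left(-494,68 \right)}\right) - 137546} = - \frac{599143}{\left(162921 - \frac{2}{9 - 494}\right) - 137546} = - \frac{599143}{\left(162921 - \frac{2}{-485}\right) - 137546} = - \frac{599143}{\left(162921 - - \frac{2}{485}\right) - 137546} = - \frac{599143}{\left(162921 + \frac{2}{485}\right) - 137546} = - \frac{599143}{\frac{79016687}{485} - 137546} = - \frac{599143}{\frac{12306877}{485}} = \left(-599143\right) \frac{485}{12306877} = - \frac{290584355}{12306877}$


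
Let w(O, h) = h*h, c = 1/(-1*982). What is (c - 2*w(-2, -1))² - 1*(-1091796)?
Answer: 1052848947129/964324 ≈ 1.0918e+6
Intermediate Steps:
c = -1/982 (c = 1/(-982) = -1/982 ≈ -0.0010183)
w(O, h) = h²
(c - 2*w(-2, -1))² - 1*(-1091796) = (-1/982 - 2*(-1)²)² - 1*(-1091796) = (-1/982 - 2*1)² + 1091796 = (-1/982 - 2)² + 1091796 = (-1965/982)² + 1091796 = 3861225/964324 + 1091796 = 1052848947129/964324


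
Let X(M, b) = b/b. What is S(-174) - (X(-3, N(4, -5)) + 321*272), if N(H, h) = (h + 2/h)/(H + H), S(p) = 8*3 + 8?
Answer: -87281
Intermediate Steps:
S(p) = 32 (S(p) = 24 + 8 = 32)
N(H, h) = (h + 2/h)/(2*H) (N(H, h) = (h + 2/h)/((2*H)) = (h + 2/h)*(1/(2*H)) = (h + 2/h)/(2*H))
X(M, b) = 1
S(-174) - (X(-3, N(4, -5)) + 321*272) = 32 - (1 + 321*272) = 32 - (1 + 87312) = 32 - 1*87313 = 32 - 87313 = -87281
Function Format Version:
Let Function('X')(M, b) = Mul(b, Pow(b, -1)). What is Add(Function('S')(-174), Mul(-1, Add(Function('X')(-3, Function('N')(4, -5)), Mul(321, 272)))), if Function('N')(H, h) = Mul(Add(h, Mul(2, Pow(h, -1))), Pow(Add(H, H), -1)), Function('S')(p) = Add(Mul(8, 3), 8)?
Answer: -87281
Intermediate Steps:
Function('S')(p) = 32 (Function('S')(p) = Add(24, 8) = 32)
Function('N')(H, h) = Mul(Rational(1, 2), Pow(H, -1), Add(h, Mul(2, Pow(h, -1)))) (Function('N')(H, h) = Mul(Add(h, Mul(2, Pow(h, -1))), Pow(Mul(2, H), -1)) = Mul(Add(h, Mul(2, Pow(h, -1))), Mul(Rational(1, 2), Pow(H, -1))) = Mul(Rational(1, 2), Pow(H, -1), Add(h, Mul(2, Pow(h, -1)))))
Function('X')(M, b) = 1
Add(Function('S')(-174), Mul(-1, Add(Function('X')(-3, Function('N')(4, -5)), Mul(321, 272)))) = Add(32, Mul(-1, Add(1, Mul(321, 272)))) = Add(32, Mul(-1, Add(1, 87312))) = Add(32, Mul(-1, 87313)) = Add(32, -87313) = -87281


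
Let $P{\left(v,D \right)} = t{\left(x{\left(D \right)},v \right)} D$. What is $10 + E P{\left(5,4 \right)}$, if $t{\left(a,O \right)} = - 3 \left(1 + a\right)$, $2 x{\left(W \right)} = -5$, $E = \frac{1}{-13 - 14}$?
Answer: $\frac{28}{3} \approx 9.3333$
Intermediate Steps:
$E = - \frac{1}{27}$ ($E = \frac{1}{-27} = - \frac{1}{27} \approx -0.037037$)
$x{\left(W \right)} = - \frac{5}{2}$ ($x{\left(W \right)} = \frac{1}{2} \left(-5\right) = - \frac{5}{2}$)
$t{\left(a,O \right)} = -3 - 3 a$
$P{\left(v,D \right)} = \frac{9 D}{2}$ ($P{\left(v,D \right)} = \left(-3 - - \frac{15}{2}\right) D = \left(-3 + \frac{15}{2}\right) D = \frac{9 D}{2}$)
$10 + E P{\left(5,4 \right)} = 10 - \frac{\frac{9}{2} \cdot 4}{27} = 10 - \frac{2}{3} = \frac{28}{3}$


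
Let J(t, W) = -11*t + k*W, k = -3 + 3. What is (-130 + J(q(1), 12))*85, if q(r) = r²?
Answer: -11985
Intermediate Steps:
k = 0
J(t, W) = -11*t (J(t, W) = -11*t + 0*W = -11*t + 0 = -11*t)
(-130 + J(q(1), 12))*85 = (-130 - 11*1²)*85 = (-130 - 11*1)*85 = (-130 - 11)*85 = -141*85 = -11985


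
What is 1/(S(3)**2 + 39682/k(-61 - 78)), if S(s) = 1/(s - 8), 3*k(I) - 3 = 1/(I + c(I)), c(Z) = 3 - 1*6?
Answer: 425/16904549 ≈ 2.5141e-5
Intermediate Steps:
c(Z) = -3 (c(Z) = 3 - 6 = -3)
k(I) = 1 + 1/(3*(-3 + I)) (k(I) = 1 + 1/(3*(I - 3)) = 1 + 1/(3*(-3 + I)))
S(s) = 1/(-8 + s)
1/(S(3)**2 + 39682/k(-61 - 78)) = 1/((1/(-8 + 3))**2 + 39682/(((-8/3 + (-61 - 78))/(-3 + (-61 - 78))))) = 1/((1/(-5))**2 + 39682/(((-8/3 - 139)/(-3 - 139)))) = 1/((-1/5)**2 + 39682/((-425/3/(-142)))) = 1/(1/25 + 39682/((-1/142*(-425/3)))) = 1/(1/25 + 39682/(425/426)) = 1/(1/25 + 39682*(426/425)) = 1/(1/25 + 16904532/425) = 1/(16904549/425) = 425/16904549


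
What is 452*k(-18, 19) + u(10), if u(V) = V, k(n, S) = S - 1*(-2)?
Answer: 9502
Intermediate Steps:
k(n, S) = 2 + S (k(n, S) = S + 2 = 2 + S)
452*k(-18, 19) + u(10) = 452*(2 + 19) + 10 = 452*21 + 10 = 9492 + 10 = 9502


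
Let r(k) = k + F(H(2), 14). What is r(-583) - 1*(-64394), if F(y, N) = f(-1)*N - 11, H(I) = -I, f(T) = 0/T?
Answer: 63800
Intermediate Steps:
f(T) = 0
F(y, N) = -11 (F(y, N) = 0*N - 11 = 0 - 11 = -11)
r(k) = -11 + k (r(k) = k - 11 = -11 + k)
r(-583) - 1*(-64394) = (-11 - 583) - 1*(-64394) = -594 + 64394 = 63800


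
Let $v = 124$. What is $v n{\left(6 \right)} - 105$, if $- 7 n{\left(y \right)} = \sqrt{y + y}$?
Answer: $-105 - \frac{248 \sqrt{3}}{7} \approx -166.36$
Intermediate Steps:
$n{\left(y \right)} = - \frac{\sqrt{2} \sqrt{y}}{7}$ ($n{\left(y \right)} = - \frac{\sqrt{y + y}}{7} = - \frac{\sqrt{2 y}}{7} = - \frac{\sqrt{2} \sqrt{y}}{7}$)
$v n{\left(6 \right)} - 105 = 124 \left(- \frac{\sqrt{2} \sqrt{6}}{7}\right) - 105 = 124 \left(- \frac{2 \sqrt{3}}{7}\right) - 105 = - \frac{248 \sqrt{3}}{7} - 105 = -105 - \frac{248 \sqrt{3}}{7}$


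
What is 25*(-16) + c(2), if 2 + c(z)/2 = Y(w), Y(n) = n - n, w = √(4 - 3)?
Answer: -404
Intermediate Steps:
w = 1 (w = √1 = 1)
Y(n) = 0
c(z) = -4 (c(z) = -4 + 2*0 = -4 + 0 = -4)
25*(-16) + c(2) = 25*(-16) - 4 = -400 - 4 = -404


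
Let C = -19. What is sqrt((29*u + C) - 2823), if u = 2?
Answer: 4*I*sqrt(174) ≈ 52.764*I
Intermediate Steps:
sqrt((29*u + C) - 2823) = sqrt((29*2 - 19) - 2823) = sqrt((58 - 19) - 2823) = sqrt(39 - 2823) = sqrt(-2784) = 4*I*sqrt(174)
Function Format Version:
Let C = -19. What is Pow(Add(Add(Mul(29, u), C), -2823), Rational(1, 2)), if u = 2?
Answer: Mul(4, I, Pow(174, Rational(1, 2))) ≈ Mul(52.764, I)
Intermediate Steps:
Pow(Add(Add(Mul(29, u), C), -2823), Rational(1, 2)) = Pow(Add(Add(Mul(29, 2), -19), -2823), Rational(1, 2)) = Pow(Add(Add(58, -19), -2823), Rational(1, 2)) = Pow(Add(39, -2823), Rational(1, 2)) = Pow(-2784, Rational(1, 2)) = Mul(4, I, Pow(174, Rational(1, 2)))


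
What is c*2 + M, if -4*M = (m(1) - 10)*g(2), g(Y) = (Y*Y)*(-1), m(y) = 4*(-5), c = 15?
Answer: 0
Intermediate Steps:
m(y) = -20
g(Y) = -Y² (g(Y) = Y²*(-1) = -Y²)
M = -30 (M = -(-20 - 10)*(-1*2²)/4 = -(-15)*(-1*4)/2 = -(-15)*(-4)/2 = -¼*120 = -30)
c*2 + M = 15*2 - 30 = 30 - 30 = 0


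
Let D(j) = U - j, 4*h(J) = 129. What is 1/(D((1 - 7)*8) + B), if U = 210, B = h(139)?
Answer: 4/1161 ≈ 0.0034453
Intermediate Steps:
h(J) = 129/4 (h(J) = (¼)*129 = 129/4)
B = 129/4 ≈ 32.250
D(j) = 210 - j
1/(D((1 - 7)*8) + B) = 1/((210 - (1 - 7)*8) + 129/4) = 1/((210 - (-6)*8) + 129/4) = 1/((210 - 1*(-48)) + 129/4) = 1/((210 + 48) + 129/4) = 1/(258 + 129/4) = 1/(1161/4) = 4/1161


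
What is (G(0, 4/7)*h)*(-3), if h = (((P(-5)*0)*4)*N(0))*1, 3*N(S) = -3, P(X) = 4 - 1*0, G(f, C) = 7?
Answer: 0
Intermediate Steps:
P(X) = 4 (P(X) = 4 + 0 = 4)
N(S) = -1 (N(S) = (⅓)*(-3) = -1)
h = 0 (h = (((4*0)*4)*(-1))*1 = ((0*4)*(-1))*1 = (0*(-1))*1 = 0*1 = 0)
(G(0, 4/7)*h)*(-3) = (7*0)*(-3) = 0*(-3) = 0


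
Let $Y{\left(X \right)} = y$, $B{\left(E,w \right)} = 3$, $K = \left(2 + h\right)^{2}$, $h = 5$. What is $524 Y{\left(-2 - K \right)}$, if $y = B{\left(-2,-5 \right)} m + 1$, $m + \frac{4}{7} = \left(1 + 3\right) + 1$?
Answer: $\frac{52400}{7} \approx 7485.7$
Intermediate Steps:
$K = 49$ ($K = \left(2 + 5\right)^{2} = 7^{2} = 49$)
$m = \frac{31}{7}$ ($m = - \frac{4}{7} + \left(\left(1 + 3\right) + 1\right) = - \frac{4}{7} + \left(4 + 1\right) = - \frac{4}{7} + 5 = \frac{31}{7} \approx 4.4286$)
$y = \frac{100}{7}$ ($y = 3 \cdot \frac{31}{7} + 1 = \frac{93}{7} + 1 = \frac{100}{7} \approx 14.286$)
$Y{\left(X \right)} = \frac{100}{7}$
$524 Y{\left(-2 - K \right)} = 524 \cdot \frac{100}{7} = \frac{52400}{7}$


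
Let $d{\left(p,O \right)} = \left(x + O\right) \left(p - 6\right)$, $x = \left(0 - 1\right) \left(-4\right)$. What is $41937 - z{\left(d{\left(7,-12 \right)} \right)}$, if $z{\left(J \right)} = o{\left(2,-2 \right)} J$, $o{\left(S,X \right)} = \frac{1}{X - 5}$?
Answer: $\frac{293551}{7} \approx 41936.0$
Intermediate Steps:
$x = 4$ ($x = \left(-1\right) \left(-4\right) = 4$)
$o{\left(S,X \right)} = \frac{1}{-5 + X}$
$d{\left(p,O \right)} = \left(-6 + p\right) \left(4 + O\right)$ ($d{\left(p,O \right)} = \left(4 + O\right) \left(p - 6\right) = \left(4 + O\right) \left(-6 + p\right) = \left(-6 + p\right) \left(4 + O\right)$)
$z{\left(J \right)} = - \frac{J}{7}$ ($z{\left(J \right)} = \frac{J}{-5 - 2} = \frac{J}{-7} = - \frac{J}{7}$)
$41937 - z{\left(d{\left(7,-12 \right)} \right)} = 41937 - - \frac{-24 - -72 + 4 \cdot 7 - 84}{7} = 41937 - - \frac{-24 + 72 + 28 - 84}{7} = 41937 - \left(- \frac{1}{7}\right) \left(-8\right) = 41937 - \frac{8}{7} = \frac{293551}{7}$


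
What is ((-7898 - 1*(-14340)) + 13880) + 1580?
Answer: 21902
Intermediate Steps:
((-7898 - 1*(-14340)) + 13880) + 1580 = ((-7898 + 14340) + 13880) + 1580 = (6442 + 13880) + 1580 = 20322 + 1580 = 21902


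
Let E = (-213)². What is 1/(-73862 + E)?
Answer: -1/28493 ≈ -3.5096e-5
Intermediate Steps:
E = 45369
1/(-73862 + E) = 1/(-73862 + 45369) = 1/(-28493) = -1/28493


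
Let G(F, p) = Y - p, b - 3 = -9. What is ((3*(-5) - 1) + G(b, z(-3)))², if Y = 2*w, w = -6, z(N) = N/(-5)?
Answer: 20449/25 ≈ 817.96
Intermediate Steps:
z(N) = -N/5 (z(N) = N*(-⅕) = -N/5)
b = -6 (b = 3 - 9 = -6)
Y = -12 (Y = 2*(-6) = -12)
G(F, p) = -12 - p
((3*(-5) - 1) + G(b, z(-3)))² = ((3*(-5) - 1) + (-12 - (-1)*(-3)/5))² = ((-15 - 1) + (-12 - 1*⅗))² = (-16 + (-12 - ⅗))² = (-16 - 63/5)² = (-143/5)² = 20449/25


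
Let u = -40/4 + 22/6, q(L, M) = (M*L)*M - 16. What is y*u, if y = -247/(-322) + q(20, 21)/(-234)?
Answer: 26382355/113022 ≈ 233.43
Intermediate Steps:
q(L, M) = -16 + L*M² (q(L, M) = (L*M)*M - 16 = L*M² - 16 = -16 + L*M²)
y = -1388545/37674 (y = -247/(-322) + (-16 + 20*21²)/(-234) = -247*(-1/322) + (-16 + 20*441)*(-1/234) = 247/322 + (-16 + 8820)*(-1/234) = 247/322 + 8804*(-1/234) = 247/322 - 4402/117 = -1388545/37674 ≈ -36.857)
u = -19/3 (u = -40*¼ + 22*(⅙) = -10 + 11/3 = -19/3 ≈ -6.3333)
y*u = -1388545/37674*(-19/3) = 26382355/113022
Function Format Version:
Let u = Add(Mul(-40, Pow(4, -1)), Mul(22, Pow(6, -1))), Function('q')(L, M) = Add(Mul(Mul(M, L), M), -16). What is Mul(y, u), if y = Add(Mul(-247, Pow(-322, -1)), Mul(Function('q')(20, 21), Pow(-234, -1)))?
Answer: Rational(26382355, 113022) ≈ 233.43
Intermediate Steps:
Function('q')(L, M) = Add(-16, Mul(L, Pow(M, 2))) (Function('q')(L, M) = Add(Mul(Mul(L, M), M), -16) = Add(Mul(L, Pow(M, 2)), -16) = Add(-16, Mul(L, Pow(M, 2))))
y = Rational(-1388545, 37674) (y = Add(Mul(-247, Pow(-322, -1)), Mul(Add(-16, Mul(20, Pow(21, 2))), Pow(-234, -1))) = Add(Mul(-247, Rational(-1, 322)), Mul(Add(-16, Mul(20, 441)), Rational(-1, 234))) = Add(Rational(247, 322), Mul(Add(-16, 8820), Rational(-1, 234))) = Add(Rational(247, 322), Mul(8804, Rational(-1, 234))) = Add(Rational(247, 322), Rational(-4402, 117)) = Rational(-1388545, 37674) ≈ -36.857)
u = Rational(-19, 3) (u = Add(Mul(-40, Rational(1, 4)), Mul(22, Rational(1, 6))) = Add(-10, Rational(11, 3)) = Rational(-19, 3) ≈ -6.3333)
Mul(y, u) = Mul(Rational(-1388545, 37674), Rational(-19, 3)) = Rational(26382355, 113022)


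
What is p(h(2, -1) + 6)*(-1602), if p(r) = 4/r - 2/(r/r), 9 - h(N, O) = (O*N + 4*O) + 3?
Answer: 2848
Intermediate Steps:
h(N, O) = 6 - 4*O - N*O (h(N, O) = 9 - ((O*N + 4*O) + 3) = 9 - ((N*O + 4*O) + 3) = 9 - ((4*O + N*O) + 3) = 9 - (3 + 4*O + N*O) = 9 + (-3 - 4*O - N*O) = 6 - 4*O - N*O)
p(r) = -2 + 4/r (p(r) = 4/r - 2/1 = 4/r - 2*1 = 4/r - 2 = -2 + 4/r)
p(h(2, -1) + 6)*(-1602) = (-2 + 4/((6 - 4*(-1) - 1*2*(-1)) + 6))*(-1602) = (-2 + 4/((6 + 4 + 2) + 6))*(-1602) = (-2 + 4/(12 + 6))*(-1602) = (-2 + 4/18)*(-1602) = (-2 + 4*(1/18))*(-1602) = (-2 + 2/9)*(-1602) = -16/9*(-1602) = 2848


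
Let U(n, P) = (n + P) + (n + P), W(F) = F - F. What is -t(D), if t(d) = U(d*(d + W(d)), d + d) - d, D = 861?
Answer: -1485225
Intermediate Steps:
W(F) = 0
U(n, P) = 2*P + 2*n (U(n, P) = (P + n) + (P + n) = 2*P + 2*n)
t(d) = 2*d² + 3*d (t(d) = (2*(d + d) + 2*(d*(d + 0))) - d = (2*(2*d) + 2*(d*d)) - d = (4*d + 2*d²) - d = (2*d² + 4*d) - d = 2*d² + 3*d)
-t(D) = -861*(3 + 2*861) = -861*(3 + 1722) = -861*1725 = -1*1485225 = -1485225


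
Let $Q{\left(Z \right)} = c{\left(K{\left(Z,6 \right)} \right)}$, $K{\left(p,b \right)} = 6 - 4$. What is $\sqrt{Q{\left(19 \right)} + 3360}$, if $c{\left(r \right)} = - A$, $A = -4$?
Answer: $58$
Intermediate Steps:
$K{\left(p,b \right)} = 2$ ($K{\left(p,b \right)} = 6 - 4 = 2$)
$c{\left(r \right)} = 4$ ($c{\left(r \right)} = \left(-1\right) \left(-4\right) = 4$)
$Q{\left(Z \right)} = 4$
$\sqrt{Q{\left(19 \right)} + 3360} = \sqrt{4 + 3360} = \sqrt{3364} = 58$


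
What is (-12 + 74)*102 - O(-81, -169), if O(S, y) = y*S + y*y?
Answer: -35926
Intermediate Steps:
O(S, y) = y**2 + S*y (O(S, y) = S*y + y**2 = y**2 + S*y)
(-12 + 74)*102 - O(-81, -169) = (-12 + 74)*102 - (-169)*(-81 - 169) = 62*102 - (-169)*(-250) = 6324 - 1*42250 = 6324 - 42250 = -35926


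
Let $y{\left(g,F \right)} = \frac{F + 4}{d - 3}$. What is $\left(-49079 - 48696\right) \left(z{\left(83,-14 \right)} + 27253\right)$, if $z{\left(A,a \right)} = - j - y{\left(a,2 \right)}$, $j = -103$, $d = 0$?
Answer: $-2674928450$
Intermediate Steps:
$y{\left(g,F \right)} = - \frac{4}{3} - \frac{F}{3}$ ($y{\left(g,F \right)} = \frac{F + 4}{0 - 3} = \frac{4 + F}{-3} = \left(4 + F\right) \left(- \frac{1}{3}\right) = - \frac{4}{3} - \frac{F}{3}$)
$z{\left(A,a \right)} = 105$ ($z{\left(A,a \right)} = \left(-1\right) \left(-103\right) - \left(- \frac{4}{3} - \frac{2}{3}\right) = 103 - \left(- \frac{4}{3} - \frac{2}{3}\right) = 103 - -2 = 103 + 2 = 105$)
$\left(-49079 - 48696\right) \left(z{\left(83,-14 \right)} + 27253\right) = \left(-49079 - 48696\right) \left(105 + 27253\right) = \left(-97775\right) 27358 = -2674928450$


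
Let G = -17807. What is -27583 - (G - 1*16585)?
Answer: 6809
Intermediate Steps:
-27583 - (G - 1*16585) = -27583 - (-17807 - 1*16585) = -27583 - (-17807 - 16585) = -27583 - 1*(-34392) = -27583 + 34392 = 6809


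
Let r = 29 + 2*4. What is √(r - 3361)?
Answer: 2*I*√831 ≈ 57.654*I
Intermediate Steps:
r = 37 (r = 29 + 8 = 37)
√(r - 3361) = √(37 - 3361) = √(-3324) = 2*I*√831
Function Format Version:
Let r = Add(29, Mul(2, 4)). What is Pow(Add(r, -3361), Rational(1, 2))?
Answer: Mul(2, I, Pow(831, Rational(1, 2))) ≈ Mul(57.654, I)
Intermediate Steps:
r = 37 (r = Add(29, 8) = 37)
Pow(Add(r, -3361), Rational(1, 2)) = Pow(Add(37, -3361), Rational(1, 2)) = Pow(-3324, Rational(1, 2)) = Mul(2, I, Pow(831, Rational(1, 2)))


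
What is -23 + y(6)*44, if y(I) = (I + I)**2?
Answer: 6313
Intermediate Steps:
y(I) = 4*I**2 (y(I) = (2*I)**2 = 4*I**2)
-23 + y(6)*44 = -23 + (4*6**2)*44 = -23 + (4*36)*44 = -23 + 144*44 = -23 + 6336 = 6313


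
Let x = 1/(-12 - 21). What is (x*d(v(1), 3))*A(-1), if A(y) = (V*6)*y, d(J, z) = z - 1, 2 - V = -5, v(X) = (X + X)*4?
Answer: 28/11 ≈ 2.5455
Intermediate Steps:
v(X) = 8*X (v(X) = (2*X)*4 = 8*X)
V = 7 (V = 2 - 1*(-5) = 2 + 5 = 7)
d(J, z) = -1 + z
x = -1/33 (x = 1/(-33) = -1/33 ≈ -0.030303)
A(y) = 42*y (A(y) = (7*6)*y = 42*y)
(x*d(v(1), 3))*A(-1) = (-(-1 + 3)/33)*(42*(-1)) = -1/33*2*(-42) = -2/33*(-42) = 28/11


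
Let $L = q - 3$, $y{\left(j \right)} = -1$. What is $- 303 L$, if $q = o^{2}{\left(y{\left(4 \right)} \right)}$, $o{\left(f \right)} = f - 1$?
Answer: $-303$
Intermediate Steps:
$o{\left(f \right)} = -1 + f$
$q = 4$ ($q = \left(-1 - 1\right)^{2} = \left(-2\right)^{2} = 4$)
$L = 1$ ($L = 4 - 3 = 1$)
$- 303 L = \left(-303\right) 1 = -303$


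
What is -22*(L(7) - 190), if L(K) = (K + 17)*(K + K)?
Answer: -3212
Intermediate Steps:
L(K) = 2*K*(17 + K) (L(K) = (17 + K)*(2*K) = 2*K*(17 + K))
-22*(L(7) - 190) = -22*(2*7*(17 + 7) - 190) = -22*(2*7*24 - 190) = -22*(336 - 190) = -22*146 = -3212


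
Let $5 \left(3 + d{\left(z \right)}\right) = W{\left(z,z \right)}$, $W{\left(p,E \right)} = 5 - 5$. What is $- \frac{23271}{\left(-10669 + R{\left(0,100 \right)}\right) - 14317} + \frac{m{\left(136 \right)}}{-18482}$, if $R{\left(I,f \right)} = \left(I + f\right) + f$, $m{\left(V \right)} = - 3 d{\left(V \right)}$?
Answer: $\frac{35822629}{38174571} \approx 0.93839$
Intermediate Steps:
$W{\left(p,E \right)} = 0$
$d{\left(z \right)} = -3$ ($d{\left(z \right)} = -3 + \frac{1}{5} \cdot 0 = -3 + 0 = -3$)
$m{\left(V \right)} = 9$ ($m{\left(V \right)} = \left(-3\right) \left(-3\right) = 9$)
$R{\left(I,f \right)} = I + 2 f$
$- \frac{23271}{\left(-10669 + R{\left(0,100 \right)}\right) - 14317} + \frac{m{\left(136 \right)}}{-18482} = - \frac{23271}{\left(-10669 + \left(0 + 2 \cdot 100\right)\right) - 14317} + \frac{9}{-18482} = - \frac{23271}{\left(-10669 + \left(0 + 200\right)\right) - 14317} + 9 \left(- \frac{1}{18482}\right) = - \frac{23271}{\left(-10669 + 200\right) - 14317} - \frac{9}{18482} = - \frac{23271}{-10469 - 14317} - \frac{9}{18482} = - \frac{23271}{-24786} - \frac{9}{18482} = \left(-23271\right) \left(- \frac{1}{24786}\right) - \frac{9}{18482} = \frac{7757}{8262} - \frac{9}{18482} = \frac{35822629}{38174571}$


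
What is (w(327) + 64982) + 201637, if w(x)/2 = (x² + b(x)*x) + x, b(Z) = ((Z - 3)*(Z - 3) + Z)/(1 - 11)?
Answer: -32028426/5 ≈ -6.4057e+6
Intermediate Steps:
b(Z) = -Z/10 - (-3 + Z)²/10 (b(Z) = ((-3 + Z)*(-3 + Z) + Z)/(-10) = ((-3 + Z)² + Z)*(-⅒) = (Z + (-3 + Z)²)*(-⅒) = -Z/10 - (-3 + Z)²/10)
w(x) = 2*x + 2*x² + 2*x*(-x/10 - (-3 + x)²/10) (w(x) = 2*((x² + (-x/10 - (-3 + x)²/10)*x) + x) = 2*((x² + x*(-x/10 - (-3 + x)²/10)) + x) = 2*(x + x² + x*(-x/10 - (-3 + x)²/10)) = 2*x + 2*x² + 2*x*(-x/10 - (-3 + x)²/10))
(w(327) + 64982) + 201637 = ((⅕)*327*(1 - 1*327² + 15*327) + 64982) + 201637 = ((⅕)*327*(1 - 1*106929 + 4905) + 64982) + 201637 = ((⅕)*327*(1 - 106929 + 4905) + 64982) + 201637 = ((⅕)*327*(-102023) + 64982) + 201637 = (-33361521/5 + 64982) + 201637 = -33036611/5 + 201637 = -32028426/5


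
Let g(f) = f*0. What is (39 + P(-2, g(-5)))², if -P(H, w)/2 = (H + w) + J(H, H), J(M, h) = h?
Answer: 2209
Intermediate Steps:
g(f) = 0
P(H, w) = -4*H - 2*w (P(H, w) = -2*((H + w) + H) = -2*(w + 2*H) = -4*H - 2*w)
(39 + P(-2, g(-5)))² = (39 + (-4*(-2) - 2*0))² = (39 + (8 + 0))² = (39 + 8)² = 47² = 2209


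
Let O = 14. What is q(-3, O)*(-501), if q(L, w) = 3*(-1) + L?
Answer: 3006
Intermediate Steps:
q(L, w) = -3 + L
q(-3, O)*(-501) = (-3 - 3)*(-501) = -6*(-501) = 3006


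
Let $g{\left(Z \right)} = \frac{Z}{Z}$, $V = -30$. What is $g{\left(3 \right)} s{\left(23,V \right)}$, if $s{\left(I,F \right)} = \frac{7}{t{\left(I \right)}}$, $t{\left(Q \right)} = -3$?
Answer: $- \frac{7}{3} \approx -2.3333$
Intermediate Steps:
$s{\left(I,F \right)} = - \frac{7}{3}$ ($s{\left(I,F \right)} = \frac{7}{-3} = 7 \left(- \frac{1}{3}\right) = - \frac{7}{3}$)
$g{\left(Z \right)} = 1$
$g{\left(3 \right)} s{\left(23,V \right)} = 1 \left(- \frac{7}{3}\right) = - \frac{7}{3}$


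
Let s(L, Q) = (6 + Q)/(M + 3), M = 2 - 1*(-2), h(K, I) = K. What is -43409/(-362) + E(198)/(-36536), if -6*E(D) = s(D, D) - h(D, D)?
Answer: 5550933627/46291112 ≈ 119.91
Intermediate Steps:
M = 4 (M = 2 + 2 = 4)
s(L, Q) = 6/7 + Q/7 (s(L, Q) = (6 + Q)/(4 + 3) = (6 + Q)/7 = (6 + Q)*(⅐) = 6/7 + Q/7)
E(D) = -⅐ + D/7 (E(D) = -((6/7 + D/7) - D)/6 = -(6/7 - 6*D/7)/6 = -⅐ + D/7)
-43409/(-362) + E(198)/(-36536) = -43409/(-362) + (-⅐ + (⅐)*198)/(-36536) = -43409*(-1/362) + (-⅐ + 198/7)*(-1/36536) = 43409/362 + (197/7)*(-1/36536) = 43409/362 - 197/255752 = 5550933627/46291112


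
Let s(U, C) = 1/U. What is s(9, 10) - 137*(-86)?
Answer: 106039/9 ≈ 11782.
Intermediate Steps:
s(9, 10) - 137*(-86) = 1/9 - 137*(-86) = ⅑ + 11782 = 106039/9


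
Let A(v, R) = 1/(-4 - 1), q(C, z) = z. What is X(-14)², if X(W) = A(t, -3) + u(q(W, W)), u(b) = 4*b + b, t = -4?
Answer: 123201/25 ≈ 4928.0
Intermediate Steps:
A(v, R) = -⅕ (A(v, R) = 1/(-5) = -⅕)
u(b) = 5*b
X(W) = -⅕ + 5*W
X(-14)² = (-⅕ + 5*(-14))² = (-⅕ - 70)² = (-351/5)² = 123201/25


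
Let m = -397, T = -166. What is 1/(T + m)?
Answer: -1/563 ≈ -0.0017762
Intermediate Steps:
1/(T + m) = 1/(-166 - 397) = 1/(-563) = -1/563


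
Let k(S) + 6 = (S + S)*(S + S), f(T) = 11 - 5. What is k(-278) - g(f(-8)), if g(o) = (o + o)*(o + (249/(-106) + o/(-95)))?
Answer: 1556252776/5035 ≈ 3.0909e+5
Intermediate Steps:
f(T) = 6
k(S) = -6 + 4*S² (k(S) = -6 + (S + S)*(S + S) = -6 + (2*S)*(2*S) = -6 + 4*S²)
g(o) = 2*o*(-249/106 + 94*o/95) (g(o) = (2*o)*(o + (249*(-1/106) + o*(-1/95))) = (2*o)*(o + (-249/106 - o/95)) = (2*o)*(-249/106 + 94*o/95) = 2*o*(-249/106 + 94*o/95))
k(-278) - g(f(-8)) = (-6 + 4*(-278)²) - 6*(-23655 + 9964*6)/5035 = (-6 + 4*77284) - 6*(-23655 + 59784)/5035 = (-6 + 309136) - 6*36129/5035 = 309130 - 1*216774/5035 = 309130 - 216774/5035 = 1556252776/5035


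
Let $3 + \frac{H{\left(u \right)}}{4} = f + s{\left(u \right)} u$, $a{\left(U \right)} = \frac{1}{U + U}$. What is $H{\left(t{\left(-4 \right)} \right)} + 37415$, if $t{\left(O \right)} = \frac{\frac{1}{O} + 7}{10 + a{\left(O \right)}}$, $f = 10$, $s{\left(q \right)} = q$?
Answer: $\frac{233693427}{6241} \approx 37445.0$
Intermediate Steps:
$a{\left(U \right)} = \frac{1}{2 U}$
$t{\left(O \right)} = \frac{7 + \frac{1}{O}}{10 + \frac{1}{2 O}}$ ($t{\left(O \right)} = \frac{\frac{1}{O} + 7}{10 + \frac{1}{2 O}} = \frac{7 + \frac{1}{O}}{10 + \frac{1}{2 O}}$)
$H{\left(u \right)} = 28 + 4 u^{2}$ ($H{\left(u \right)} = -12 + 4 \left(10 + u u\right) = -12 + 4 \left(10 + u^{2}\right) = -12 + \left(40 + 4 u^{2}\right) = 28 + 4 u^{2}$)
$H{\left(t{\left(-4 \right)} \right)} + 37415 = \left(28 + 4 \left(\frac{2 \left(1 + 7 \left(-4\right)\right)}{1 + 20 \left(-4\right)}\right)^{2}\right) + 37415 = \left(28 + 4 \left(\frac{2 \left(1 - 28\right)}{1 - 80}\right)^{2}\right) + 37415 = \left(28 + 4 \left(2 \frac{1}{-79} \left(-27\right)\right)^{2}\right) + 37415 = \left(28 + 4 \left(2 \left(- \frac{1}{79}\right) \left(-27\right)\right)^{2}\right) + 37415 = \left(28 + 4 \left(\frac{54}{79}\right)^{2}\right) + 37415 = \left(28 + 4 \cdot \frac{2916}{6241}\right) + 37415 = \left(28 + \frac{11664}{6241}\right) + 37415 = \frac{186412}{6241} + 37415 = \frac{233693427}{6241}$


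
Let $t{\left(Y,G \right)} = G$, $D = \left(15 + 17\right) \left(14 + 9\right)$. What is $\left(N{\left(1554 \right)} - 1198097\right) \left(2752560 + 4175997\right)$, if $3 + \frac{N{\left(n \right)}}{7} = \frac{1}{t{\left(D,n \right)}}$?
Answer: $- \frac{614290933014205}{74} \approx -8.3012 \cdot 10^{12}$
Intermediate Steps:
$D = 736$ ($D = 32 \cdot 23 = 736$)
$N{\left(n \right)} = -21 + \frac{7}{n}$
$\left(N{\left(1554 \right)} - 1198097\right) \left(2752560 + 4175997\right) = \left(\left(-21 + \frac{7}{1554}\right) - 1198097\right) \left(2752560 + 4175997\right) = \left(\left(-21 + 7 \cdot \frac{1}{1554}\right) - 1198097\right) 6928557 = \left(\left(-21 + \frac{1}{222}\right) - 1198097\right) 6928557 = \left(- \frac{4661}{222} - 1198097\right) 6928557 = \left(- \frac{265982195}{222}\right) 6928557 = - \frac{614290933014205}{74}$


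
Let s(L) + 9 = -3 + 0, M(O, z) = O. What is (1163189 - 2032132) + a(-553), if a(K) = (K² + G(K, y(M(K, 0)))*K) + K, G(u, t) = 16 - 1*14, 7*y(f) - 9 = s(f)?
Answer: -564793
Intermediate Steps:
s(L) = -12 (s(L) = -9 + (-3 + 0) = -9 - 3 = -12)
y(f) = -3/7 (y(f) = 9/7 + (⅐)*(-12) = 9/7 - 12/7 = -3/7)
G(u, t) = 2 (G(u, t) = 16 - 14 = 2)
a(K) = K² + 3*K (a(K) = (K² + 2*K) + K = K² + 3*K)
(1163189 - 2032132) + a(-553) = (1163189 - 2032132) - 553*(3 - 553) = -868943 - 553*(-550) = -868943 + 304150 = -564793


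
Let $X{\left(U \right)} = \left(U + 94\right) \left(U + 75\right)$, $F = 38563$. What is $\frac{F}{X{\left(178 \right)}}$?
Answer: $\frac{38563}{68816} \approx 0.56038$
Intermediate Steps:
$X{\left(U \right)} = \left(75 + U\right) \left(94 + U\right)$ ($X{\left(U \right)} = \left(94 + U\right) \left(75 + U\right) = \left(75 + U\right) \left(94 + U\right)$)
$\frac{F}{X{\left(178 \right)}} = \frac{38563}{7050 + 178^{2} + 169 \cdot 178} = \frac{38563}{7050 + 31684 + 30082} = \frac{38563}{68816}$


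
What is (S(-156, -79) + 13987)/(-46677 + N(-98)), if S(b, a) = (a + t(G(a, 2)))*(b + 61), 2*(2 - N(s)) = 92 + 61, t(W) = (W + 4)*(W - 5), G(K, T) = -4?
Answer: -42984/93503 ≈ -0.45971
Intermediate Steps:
t(W) = (-5 + W)*(4 + W) (t(W) = (4 + W)*(-5 + W) = (-5 + W)*(4 + W))
N(s) = -149/2 (N(s) = 2 - (92 + 61)/2 = 2 - 1/2*153 = 2 - 153/2 = -149/2)
S(b, a) = a*(61 + b) (S(b, a) = (a + (-20 + (-4)**2 - 1*(-4)))*(b + 61) = (a + (-20 + 16 + 4))*(61 + b) = (a + 0)*(61 + b) = a*(61 + b))
(S(-156, -79) + 13987)/(-46677 + N(-98)) = (-79*(61 - 156) + 13987)/(-46677 - 149/2) = (-79*(-95) + 13987)/(-93503/2) = (7505 + 13987)*(-2/93503) = 21492*(-2/93503) = -42984/93503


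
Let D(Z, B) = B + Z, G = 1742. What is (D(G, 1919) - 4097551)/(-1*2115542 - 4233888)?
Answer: 409389/634943 ≈ 0.64476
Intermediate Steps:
(D(G, 1919) - 4097551)/(-1*2115542 - 4233888) = ((1919 + 1742) - 4097551)/(-1*2115542 - 4233888) = (3661 - 4097551)/(-2115542 - 4233888) = -4093890/(-6349430) = -4093890*(-1/6349430) = 409389/634943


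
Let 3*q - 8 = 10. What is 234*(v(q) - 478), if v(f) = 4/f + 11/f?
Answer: -111267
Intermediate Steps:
q = 6 (q = 8/3 + (1/3)*10 = 8/3 + 10/3 = 6)
v(f) = 15/f
234*(v(q) - 478) = 234*(15/6 - 478) = 234*(15*(1/6) - 478) = 234*(5/2 - 478) = 234*(-951/2) = -111267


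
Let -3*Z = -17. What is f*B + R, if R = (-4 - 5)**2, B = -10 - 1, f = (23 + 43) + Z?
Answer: -2122/3 ≈ -707.33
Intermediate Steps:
Z = 17/3 (Z = -1/3*(-17) = 17/3 ≈ 5.6667)
f = 215/3 (f = (23 + 43) + 17/3 = 66 + 17/3 = 215/3 ≈ 71.667)
B = -11
R = 81 (R = (-9)**2 = 81)
f*B + R = (215/3)*(-11) + 81 = -2365/3 + 81 = -2122/3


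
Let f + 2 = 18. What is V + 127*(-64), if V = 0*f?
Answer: -8128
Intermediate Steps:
f = 16 (f = -2 + 18 = 16)
V = 0 (V = 0*16 = 0)
V + 127*(-64) = 0 + 127*(-64) = 0 - 8128 = -8128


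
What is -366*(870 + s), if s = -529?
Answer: -124806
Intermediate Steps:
-366*(870 + s) = -366*(870 - 529) = -366*341 = -124806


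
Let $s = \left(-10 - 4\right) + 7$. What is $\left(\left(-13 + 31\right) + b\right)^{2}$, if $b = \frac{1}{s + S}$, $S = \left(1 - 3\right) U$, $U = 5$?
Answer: $\frac{93025}{289} \approx 321.89$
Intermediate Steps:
$S = -10$ ($S = \left(1 - 3\right) 5 = \left(-2\right) 5 = -10$)
$s = -7$ ($s = -14 + 7 = -7$)
$b = - \frac{1}{17}$ ($b = \frac{1}{-7 - 10} = \frac{1}{-17} = - \frac{1}{17} \approx -0.058824$)
$\left(\left(-13 + 31\right) + b\right)^{2} = \left(\left(-13 + 31\right) - \frac{1}{17}\right)^{2} = \left(18 - \frac{1}{17}\right)^{2} = \left(\frac{305}{17}\right)^{2} = \frac{93025}{289}$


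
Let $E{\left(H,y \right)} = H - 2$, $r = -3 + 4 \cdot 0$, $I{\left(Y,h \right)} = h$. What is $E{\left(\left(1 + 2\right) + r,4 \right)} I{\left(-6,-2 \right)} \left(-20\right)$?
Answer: $-80$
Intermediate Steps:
$r = -3$ ($r = -3 + 0 = -3$)
$E{\left(H,y \right)} = -2 + H$ ($E{\left(H,y \right)} = H - 2 = -2 + H$)
$E{\left(\left(1 + 2\right) + r,4 \right)} I{\left(-6,-2 \right)} \left(-20\right) = \left(-2 + \left(\left(1 + 2\right) - 3\right)\right) \left(-2\right) \left(-20\right) = \left(-2 + \left(3 - 3\right)\right) \left(-2\right) \left(-20\right) = \left(-2 + 0\right) \left(-2\right) \left(-20\right) = \left(-2\right) \left(-2\right) \left(-20\right) = 4 \left(-20\right) = -80$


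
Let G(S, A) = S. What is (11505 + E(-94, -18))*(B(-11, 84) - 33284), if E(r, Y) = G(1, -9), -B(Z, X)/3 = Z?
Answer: -382586006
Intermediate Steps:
B(Z, X) = -3*Z
E(r, Y) = 1
(11505 + E(-94, -18))*(B(-11, 84) - 33284) = (11505 + 1)*(-3*(-11) - 33284) = 11506*(33 - 33284) = 11506*(-33251) = -382586006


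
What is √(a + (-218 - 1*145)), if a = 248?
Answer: I*√115 ≈ 10.724*I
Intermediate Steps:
√(a + (-218 - 1*145)) = √(248 + (-218 - 1*145)) = √(248 + (-218 - 145)) = √(248 - 363) = √(-115) = I*√115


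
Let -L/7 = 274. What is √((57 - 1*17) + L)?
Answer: I*√1878 ≈ 43.336*I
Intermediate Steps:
L = -1918 (L = -7*274 = -1918)
√((57 - 1*17) + L) = √((57 - 1*17) - 1918) = √((57 - 17) - 1918) = √(40 - 1918) = √(-1878) = I*√1878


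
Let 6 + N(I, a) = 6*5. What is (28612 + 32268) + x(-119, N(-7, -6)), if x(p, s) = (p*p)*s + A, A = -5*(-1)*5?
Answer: 400769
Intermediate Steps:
N(I, a) = 24 (N(I, a) = -6 + 6*5 = -6 + 30 = 24)
A = 25 (A = 5*5 = 25)
x(p, s) = 25 + s*p**2 (x(p, s) = (p*p)*s + 25 = p**2*s + 25 = s*p**2 + 25 = 25 + s*p**2)
(28612 + 32268) + x(-119, N(-7, -6)) = (28612 + 32268) + (25 + 24*(-119)**2) = 60880 + (25 + 24*14161) = 60880 + (25 + 339864) = 60880 + 339889 = 400769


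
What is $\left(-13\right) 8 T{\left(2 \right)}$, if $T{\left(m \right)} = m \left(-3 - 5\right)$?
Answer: $1664$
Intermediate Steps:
$T{\left(m \right)} = - 8 m$ ($T{\left(m \right)} = m \left(-8\right) = - 8 m$)
$\left(-13\right) 8 T{\left(2 \right)} = \left(-13\right) 8 \left(\left(-8\right) 2\right) = \left(-104\right) \left(-16\right) = 1664$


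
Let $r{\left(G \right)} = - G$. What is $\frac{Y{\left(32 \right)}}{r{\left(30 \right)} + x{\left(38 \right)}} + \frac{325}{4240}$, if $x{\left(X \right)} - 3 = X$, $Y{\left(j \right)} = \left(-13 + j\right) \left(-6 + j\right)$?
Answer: $\frac{419627}{9328} \approx 44.986$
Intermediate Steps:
$x{\left(X \right)} = 3 + X$
$\frac{Y{\left(32 \right)}}{r{\left(30 \right)} + x{\left(38 \right)}} + \frac{325}{4240} = \frac{78 + 32^{2} - 608}{\left(-1\right) 30 + \left(3 + 38\right)} + \frac{325}{4240} = \frac{78 + 1024 - 608}{-30 + 41} + 325 \cdot \frac{1}{4240} = \frac{494}{11} + \frac{65}{848} = \frac{419627}{9328}$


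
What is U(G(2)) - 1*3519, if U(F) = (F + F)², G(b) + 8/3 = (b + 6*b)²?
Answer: 1313929/9 ≈ 1.4599e+5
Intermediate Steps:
G(b) = -8/3 + 49*b² (G(b) = -8/3 + (b + 6*b)² = -8/3 + (7*b)² = -8/3 + 49*b²)
U(F) = 4*F² (U(F) = (2*F)² = 4*F²)
U(G(2)) - 1*3519 = 4*(-8/3 + 49*2²)² - 1*3519 = 4*(-8/3 + 49*4)² - 3519 = 4*(-8/3 + 196)² - 3519 = 4*(580/3)² - 3519 = 4*(336400/9) - 3519 = 1345600/9 - 3519 = 1313929/9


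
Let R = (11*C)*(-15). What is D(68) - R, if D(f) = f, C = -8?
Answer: -1252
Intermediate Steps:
R = 1320 (R = (11*(-8))*(-15) = -88*(-15) = 1320)
D(68) - R = 68 - 1*1320 = 68 - 1320 = -1252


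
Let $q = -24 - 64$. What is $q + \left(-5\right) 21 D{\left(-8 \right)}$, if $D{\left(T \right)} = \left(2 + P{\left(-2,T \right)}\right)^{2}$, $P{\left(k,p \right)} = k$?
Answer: $-88$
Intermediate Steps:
$D{\left(T \right)} = 0$ ($D{\left(T \right)} = \left(2 - 2\right)^{2} = 0^{2} = 0$)
$q = -88$
$q + \left(-5\right) 21 D{\left(-8 \right)} = -88 + \left(-5\right) 21 \cdot 0 = -88 - 0 = -88 + 0 = -88$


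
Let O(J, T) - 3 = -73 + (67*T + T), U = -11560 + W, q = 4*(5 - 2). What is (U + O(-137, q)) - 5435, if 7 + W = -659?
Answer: -16915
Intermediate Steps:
W = -666 (W = -7 - 659 = -666)
q = 12 (q = 4*3 = 12)
U = -12226 (U = -11560 - 666 = -12226)
O(J, T) = -70 + 68*T (O(J, T) = 3 + (-73 + (67*T + T)) = 3 + (-73 + 68*T) = -70 + 68*T)
(U + O(-137, q)) - 5435 = (-12226 + (-70 + 68*12)) - 5435 = (-12226 + (-70 + 816)) - 5435 = (-12226 + 746) - 5435 = -11480 - 5435 = -16915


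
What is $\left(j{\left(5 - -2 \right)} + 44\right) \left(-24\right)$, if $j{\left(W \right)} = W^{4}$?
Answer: $-58680$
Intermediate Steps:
$\left(j{\left(5 - -2 \right)} + 44\right) \left(-24\right) = \left(\left(5 - -2\right)^{4} + 44\right) \left(-24\right) = \left(\left(5 + 2\right)^{4} + 44\right) \left(-24\right) = \left(7^{4} + 44\right) \left(-24\right) = \left(2401 + 44\right) \left(-24\right) = 2445 \left(-24\right) = -58680$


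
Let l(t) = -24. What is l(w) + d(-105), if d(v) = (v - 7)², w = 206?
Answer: 12520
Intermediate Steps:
d(v) = (-7 + v)²
l(w) + d(-105) = -24 + (-7 - 105)² = -24 + (-112)² = -24 + 12544 = 12520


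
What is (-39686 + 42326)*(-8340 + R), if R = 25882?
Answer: 46310880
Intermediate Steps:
(-39686 + 42326)*(-8340 + R) = (-39686 + 42326)*(-8340 + 25882) = 2640*17542 = 46310880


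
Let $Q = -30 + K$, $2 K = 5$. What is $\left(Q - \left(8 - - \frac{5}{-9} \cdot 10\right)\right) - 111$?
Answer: $- \frac{2537}{18} \approx -140.94$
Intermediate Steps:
$K = \frac{5}{2}$ ($K = \frac{1}{2} \cdot 5 = \frac{5}{2} \approx 2.5$)
$Q = - \frac{55}{2}$ ($Q = -30 + \frac{5}{2} = - \frac{55}{2} \approx -27.5$)
$\left(Q - \left(8 - - \frac{5}{-9} \cdot 10\right)\right) - 111 = \left(- \frac{55}{2} - \left(8 - - \frac{5}{-9} \cdot 10\right)\right) - 111 = \left(- \frac{55}{2} - \left(8 - \left(-5\right) \left(- \frac{1}{9}\right) 10\right)\right) - 111 = \left(- \frac{55}{2} + \left(-8 + \frac{5}{9} \cdot 10\right)\right) - 111 = \left(- \frac{55}{2} + \left(-8 + \frac{50}{9}\right)\right) - 111 = \left(- \frac{55}{2} - \frac{22}{9}\right) - 111 = - \frac{539}{18} - 111 = - \frac{2537}{18}$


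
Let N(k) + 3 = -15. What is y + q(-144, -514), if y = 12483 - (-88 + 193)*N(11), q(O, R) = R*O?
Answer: 88389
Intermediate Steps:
N(k) = -18 (N(k) = -3 - 15 = -18)
q(O, R) = O*R
y = 14373 (y = 12483 - (-88 + 193)*(-18) = 12483 - 105*(-18) = 12483 - 1*(-1890) = 12483 + 1890 = 14373)
y + q(-144, -514) = 14373 - 144*(-514) = 14373 + 74016 = 88389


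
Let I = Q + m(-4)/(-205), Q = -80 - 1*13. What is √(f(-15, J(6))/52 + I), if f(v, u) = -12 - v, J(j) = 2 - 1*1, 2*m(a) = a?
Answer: I*√2640111565/5330 ≈ 9.6402*I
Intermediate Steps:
m(a) = a/2
Q = -93 (Q = -80 - 13 = -93)
J(j) = 1 (J(j) = 2 - 1 = 1)
I = -19063/205 (I = -93 + ((½)*(-4))/(-205) = -93 - 2*(-1/205) = -93 + 2/205 = -19063/205 ≈ -92.990)
√(f(-15, J(6))/52 + I) = √((-12 - 1*(-15))/52 - 19063/205) = √((-12 + 15)*(1/52) - 19063/205) = √(3*(1/52) - 19063/205) = √(3/52 - 19063/205) = √(-990661/10660) = I*√2640111565/5330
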